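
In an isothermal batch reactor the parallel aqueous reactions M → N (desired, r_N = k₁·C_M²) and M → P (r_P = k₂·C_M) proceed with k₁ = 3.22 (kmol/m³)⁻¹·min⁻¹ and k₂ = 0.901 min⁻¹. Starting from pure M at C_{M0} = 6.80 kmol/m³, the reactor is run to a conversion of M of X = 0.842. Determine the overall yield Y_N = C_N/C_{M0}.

0.774

C_M = C_{M0}(1−X) = 1.074 kmol/m³.
Along a PFR/batch, dC_P/dC_M = −r_P/(r_N+r_P) = −k₂/(k₂+k₁·C_M).
Integrating from C_{M0} to C_M: C_P = (0.901/3.22)·ln[(0.901+3.22·6.80)/(0.901+3.22·1.07)] = 0.2798·ln(22.80/4.361) = 0.4628 kmol/m³.
Then C_N = (C_{M0}−C_M) − C_P = 5.726 − 0.4628 = 5.263 kmol/m³.
Y_N = C_N/C_{M0} = 5.263/6.80 = 0.774.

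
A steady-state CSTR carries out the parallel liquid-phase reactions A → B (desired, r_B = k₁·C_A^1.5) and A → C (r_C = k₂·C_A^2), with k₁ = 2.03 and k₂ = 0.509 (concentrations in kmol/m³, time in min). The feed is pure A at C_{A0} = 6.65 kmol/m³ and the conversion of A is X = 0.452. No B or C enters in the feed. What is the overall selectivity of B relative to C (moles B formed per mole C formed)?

Exit C_A = C_{A0}(1−X) = 6.65×0.548 = 3.644 kmol/m³.
Rates in a CSTR are evaluated at the outlet concentration: r_B = 2.03×3.644^1.5 = 14.12, r_C = 0.509×3.644^2 = 6.760.
Overall selectivity = C_B/C_C = r_Bτ/(r_Cτ) = r_B/r_C = 2.09.

2.09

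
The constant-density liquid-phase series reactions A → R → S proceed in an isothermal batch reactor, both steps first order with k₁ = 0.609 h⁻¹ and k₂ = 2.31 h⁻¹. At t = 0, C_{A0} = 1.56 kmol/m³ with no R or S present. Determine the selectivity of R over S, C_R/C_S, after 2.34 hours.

For first-order series with pure A initially, C_R(t) = k₁C_{A0}/(k₂−k₁)·(e^(−k₁t) − e^(−k₂t)).
e^(−k₁t) = e^(−0.609×2.34) = e^(−1.425) = 0.2405; e^(−k₂t) = e^(−5.405) = 0.004492.
C_R = 0.609×1.56/(2.31−0.609) × (0.2405−0.004492) = 0.5585×0.2360 = 0.1318 kmol/m³.
C_A = C_{A0}e^(−k₁t) = 0.3752 kmol/m³, so C_S = C_{A0}−C_A−C_R = 1.053 kmol/m³; C_R/C_S = 0.125.

0.125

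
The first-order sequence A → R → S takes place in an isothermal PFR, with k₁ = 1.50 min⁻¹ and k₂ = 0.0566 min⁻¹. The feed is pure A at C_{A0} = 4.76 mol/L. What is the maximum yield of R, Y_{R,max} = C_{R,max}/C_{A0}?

0.879

Evaluating C_R at τ_opt = ln(k₂/k₁)/(k₂−k₁) gives C_{R,max}/C_{A0} = (k₁/k₂)^[k₂/(k₂−k₁)].
= (1.50/0.0566)^(0.0566/(0.0566−1.50)) = (26.50)^(-0.03921) = 0.8794.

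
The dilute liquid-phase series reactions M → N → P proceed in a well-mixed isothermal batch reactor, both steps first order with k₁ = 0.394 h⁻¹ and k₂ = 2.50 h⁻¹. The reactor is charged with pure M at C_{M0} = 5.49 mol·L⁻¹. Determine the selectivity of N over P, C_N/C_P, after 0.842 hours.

0.652

Solving the coupled first-order balances gives C_N(t) = [k₁/(k₂−k₁)]·C_{M0}·(e^(−k₁t) − e^(−k₂t)).
e^(−k₁t) = e^(−0.394×0.842) = e^(−0.3317) = 0.7177; e^(−k₂t) = e^(−2.105) = 0.1218.
C_N = 0.394×5.49/(2.50−0.394) × (0.7177−0.1218) = 1.027×0.5958 = 0.6120 mol·L⁻¹.
C_M = C_{M0}e^(−k₁t) = 3.940 mol·L⁻¹, so C_P = C_{M0}−C_M−C_N = 0.9380 mol·L⁻¹; C_N/C_P = 0.652.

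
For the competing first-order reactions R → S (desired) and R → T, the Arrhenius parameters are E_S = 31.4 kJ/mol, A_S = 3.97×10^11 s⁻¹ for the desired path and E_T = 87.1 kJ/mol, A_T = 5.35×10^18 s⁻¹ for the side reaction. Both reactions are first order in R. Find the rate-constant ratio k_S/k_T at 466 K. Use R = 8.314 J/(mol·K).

With equal orders, S_{S/T} = k_S/k_T = (A_S/A_T)·exp[(E_T−E_S)/(RT)].
(E_T−E_S)/(RT) = (87.1−31.4)×10³/(8.314×466) = 55700/3874 = 14.38.
k_S/k_T = (3.97×10^11/5.35×10^18)·exp(14.38) = 7.421×10^-8 × 1.753×10^6 = 0.130.

0.130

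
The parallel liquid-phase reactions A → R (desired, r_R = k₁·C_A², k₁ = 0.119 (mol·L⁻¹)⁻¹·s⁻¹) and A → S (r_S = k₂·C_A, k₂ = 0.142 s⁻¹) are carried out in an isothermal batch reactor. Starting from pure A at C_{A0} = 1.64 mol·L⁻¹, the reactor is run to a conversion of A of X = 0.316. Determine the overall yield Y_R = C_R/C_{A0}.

C_A = C_{A0}(1−X) = 1.122 mol·L⁻¹.
Along a PFR/batch, dC_S/dC_A = −r_S/(r_R+r_S) = −k₂/(k₂+k₁·C_A).
Integrating from C_{A0} to C_A: C_S = (0.142/0.119)·ln[(0.142+0.119·1.64)/(0.142+0.119·1.12)] = 1.193·ln(0.3372/0.2755) = 0.2411 mol·L⁻¹.
Then C_R = (C_{A0}−C_A) − C_S = 0.5182 − 0.2411 = 0.2772 mol·L⁻¹.
Y_R = C_R/C_{A0} = 0.2772/1.64 = 0.169.

0.169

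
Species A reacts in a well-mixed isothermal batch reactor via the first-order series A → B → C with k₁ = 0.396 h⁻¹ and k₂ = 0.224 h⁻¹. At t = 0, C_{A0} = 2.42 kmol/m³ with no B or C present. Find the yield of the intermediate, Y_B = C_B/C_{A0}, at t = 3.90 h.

For first-order series with pure A initially, C_B(t) = k₁C_{A0}/(k₂−k₁)·(e^(−k₁t) − e^(−k₂t)).
e^(−k₁t) = e^(−0.396×3.90) = e^(−1.544) = 0.2134; e^(−k₂t) = e^(−0.8736) = 0.4174.
C_B = 0.396×2.42/(0.224−0.396) × (0.2134−0.4174) = (-5.572)×(-0.2040) = 1.137 kmol/m³.
Y_B = C_B/C_{A0} = 1.137/2.42 = 0.470.

0.470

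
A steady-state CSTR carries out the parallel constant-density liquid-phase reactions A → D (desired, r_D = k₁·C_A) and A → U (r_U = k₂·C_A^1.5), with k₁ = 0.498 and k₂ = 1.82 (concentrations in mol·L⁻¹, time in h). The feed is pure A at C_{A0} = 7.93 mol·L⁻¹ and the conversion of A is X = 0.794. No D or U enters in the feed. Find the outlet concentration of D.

Exit C_A = C_{A0}(1−X) = 7.93×0.206 = 1.634 mol·L⁻¹.
A CSTR operates uniformly at the exit composition, giving r_D = 0.8135 and r_U = 3.800 (each k·C_A^n at C_A = 1.634).
Fraction of consumed A going to D: r_D/(r_D+r_U) = 0.1763.
C_D = 0.1763·C_{A0}·X = 0.1763×7.93×0.794 = 1.11 mol·L⁻¹.

1.11 mol·L⁻¹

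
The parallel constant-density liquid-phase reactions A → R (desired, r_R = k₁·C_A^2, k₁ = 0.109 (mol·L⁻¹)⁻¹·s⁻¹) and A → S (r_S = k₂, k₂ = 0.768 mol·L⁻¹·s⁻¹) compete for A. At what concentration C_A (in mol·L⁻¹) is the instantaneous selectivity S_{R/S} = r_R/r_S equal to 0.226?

1.26 mol·L⁻¹

S_{R/S} = (k₁/k₂)·C_A^2 ⇒ C_A = (S·k₂/k₁)^(0.5).
= (0.226×0.768/0.109)^(0.5) = (1.592)^(0.5) = 1.26 mol·L⁻¹.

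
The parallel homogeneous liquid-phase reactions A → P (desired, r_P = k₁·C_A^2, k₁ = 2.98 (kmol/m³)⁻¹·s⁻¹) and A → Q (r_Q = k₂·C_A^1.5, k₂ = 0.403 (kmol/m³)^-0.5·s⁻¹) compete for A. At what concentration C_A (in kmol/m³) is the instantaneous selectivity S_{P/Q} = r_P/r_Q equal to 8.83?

S_{P/Q} = (k₁/k₂)·C_A^0.5 ⇒ C_A = (S·k₂/k₁)^(2).
= (8.83×0.403/2.98)^(2) = (1.194)^(2) = 1.43 kmol/m³.

1.43 kmol/m³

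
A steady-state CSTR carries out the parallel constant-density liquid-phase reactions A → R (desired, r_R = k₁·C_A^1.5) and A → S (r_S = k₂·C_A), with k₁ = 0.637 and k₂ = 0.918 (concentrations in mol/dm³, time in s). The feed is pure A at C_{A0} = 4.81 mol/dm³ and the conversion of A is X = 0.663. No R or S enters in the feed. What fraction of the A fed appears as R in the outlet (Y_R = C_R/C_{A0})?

Exit C_A = C_{A0}(1−X) = 4.81×0.337 = 1.621 mol/dm³.
In a CSTR the entire volume is at exit conditions, so r_R = 0.637×1.621^1.5 = 1.315 and r_S = 0.918×1.621 = 1.488.
Fraction of consumed A going to R: r_R/(r_R+r_S) = 0.4691.
C_R = 0.4691·C_{A0}·X = 0.4691×4.81×0.663 = 1.50 mol/dm³; Y_R = C_R/C_{A0} = 0.311.

0.311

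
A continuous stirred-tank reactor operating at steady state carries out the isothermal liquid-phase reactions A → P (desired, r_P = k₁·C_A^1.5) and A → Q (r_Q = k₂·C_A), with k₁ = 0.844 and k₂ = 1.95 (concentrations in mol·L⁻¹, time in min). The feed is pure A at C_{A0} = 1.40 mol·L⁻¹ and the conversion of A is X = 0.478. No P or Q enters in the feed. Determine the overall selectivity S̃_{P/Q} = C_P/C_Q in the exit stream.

0.370

Exit C_A = C_{A0}(1−X) = 1.40×0.522 = 0.7308 mol·L⁻¹.
A CSTR operates uniformly at the exit composition, giving r_P = 0.5273 and r_Q = 1.425 (each k·C_A^n at C_A = 0.7308).
Overall selectivity = C_P/C_Q = r_Pτ/(r_Qτ) = r_P/r_Q = 0.370.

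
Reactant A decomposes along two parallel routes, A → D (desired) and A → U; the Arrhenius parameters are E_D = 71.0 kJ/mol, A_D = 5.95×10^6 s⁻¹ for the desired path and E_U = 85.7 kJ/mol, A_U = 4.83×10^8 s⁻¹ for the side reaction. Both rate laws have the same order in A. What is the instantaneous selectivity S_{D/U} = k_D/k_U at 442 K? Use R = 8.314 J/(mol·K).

k_D/k_U = (A_D/A_U)·exp[−(E_D−E_U)/(RT)] = (A_D/A_U)·exp[(E_U−E_D)/(RT)].
(E_U−E_D)/(RT) = (85.7−71.0)×10³/(8.314×442) = 14700/3675 = 4.000.
k_D/k_U = (5.95×10^6/4.83×10^8)·exp(4.000) = 0.01232 × 54.61 = 0.673.

0.673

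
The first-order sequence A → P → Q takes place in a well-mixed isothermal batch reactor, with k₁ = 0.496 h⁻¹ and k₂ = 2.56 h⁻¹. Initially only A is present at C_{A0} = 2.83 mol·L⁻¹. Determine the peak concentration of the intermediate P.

For a first-order series the maximum intermediate yield is C_{P,max}/C_{A0} = (k₁/k₂)^[k₂/(k₂−k₁)].
= (0.496/2.56)^(2.56/(2.56−0.496)) = (0.1938)^(1.240) = 0.1306.
C_{P,max} = 0.1306×2.83 = 0.370 mol·L⁻¹.

0.370 mol·L⁻¹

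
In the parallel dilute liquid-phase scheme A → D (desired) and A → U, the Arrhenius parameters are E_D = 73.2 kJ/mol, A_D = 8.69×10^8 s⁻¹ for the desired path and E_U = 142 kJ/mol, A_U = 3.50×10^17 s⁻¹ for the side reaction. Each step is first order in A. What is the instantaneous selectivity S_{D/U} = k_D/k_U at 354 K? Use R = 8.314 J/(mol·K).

35.2

Since both paths have the same order in A, the concentration cancels and S_{D/U} = k_D/k_U = (A_D/A_U)·exp[(E_U−E_D)/(RT)].
(E_U−E_D)/(RT) = (142−73.2)×10³/(8.314×354) = 68800/2943 = 23.38.
k_D/k_U = (8.69×10^8/3.50×10^17)·exp(23.38) = 2.483×10^-9 × 1.420×10^10 = 35.2.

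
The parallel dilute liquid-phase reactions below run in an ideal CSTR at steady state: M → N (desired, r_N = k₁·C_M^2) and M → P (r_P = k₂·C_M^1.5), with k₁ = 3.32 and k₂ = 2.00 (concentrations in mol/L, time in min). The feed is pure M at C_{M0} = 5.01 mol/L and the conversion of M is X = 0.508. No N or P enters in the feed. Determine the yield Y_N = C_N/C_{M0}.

Exit C_M = C_{M0}(1−X) = 5.01×0.492 = 2.465 mol/L.
In a CSTR the entire volume is at exit conditions, so r_N = 3.32×2.465^2 = 20.17 and r_P = 2.00×2.465^1.5 = 7.740.
Fraction of consumed M going to N: r_N/(r_N+r_P) = 0.7227.
C_N = 0.7227·C_{M0}·X = 0.7227×5.01×0.508 = 1.84 mol/L; Y_N = C_N/C_{M0} = 0.367.

0.367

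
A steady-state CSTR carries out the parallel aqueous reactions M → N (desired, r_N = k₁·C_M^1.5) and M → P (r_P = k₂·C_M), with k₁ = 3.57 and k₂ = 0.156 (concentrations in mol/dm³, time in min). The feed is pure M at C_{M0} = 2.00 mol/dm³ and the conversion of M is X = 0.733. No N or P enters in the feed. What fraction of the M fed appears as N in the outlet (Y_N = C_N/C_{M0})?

0.692

Exit C_M = C_{M0}(1−X) = 2.00×0.267 = 0.5340 mol/dm³.
A CSTR operates uniformly at the exit composition, giving r_N = 1.393 and r_P = 0.08330 (each k·C_M^n at C_M = 0.5340).
Fraction of consumed M going to N: r_N/(r_N+r_P) = 0.9436.
C_N = 0.9436·C_{M0}·X = 0.9436×2.00×0.733 = 1.38 mol/dm³; Y_N = C_N/C_{M0} = 0.692.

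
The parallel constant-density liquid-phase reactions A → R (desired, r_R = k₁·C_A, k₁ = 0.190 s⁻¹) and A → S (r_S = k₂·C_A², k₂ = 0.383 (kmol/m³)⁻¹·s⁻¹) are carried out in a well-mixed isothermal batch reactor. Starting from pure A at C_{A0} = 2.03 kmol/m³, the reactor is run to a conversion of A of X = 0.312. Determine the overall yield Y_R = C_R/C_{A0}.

0.0705

C_A = C_{A0}(1−X) = 1.397 kmol/m³.
Along a PFR/batch, dC_R/dC_A = −r_R/(r_R+r_S) = −k₁/(k₁+k₂·C_A).
Integrating from C_{A0} to C_A: C_R = (0.190/0.383)·ln[(0.190+0.383·2.03)/(0.190+0.383·1.40)] = 0.4961·ln(0.9675/0.7249) = 0.1432 kmol/m³.
Y_R = C_R/C_{A0} = 0.1432/2.03 = 0.0705.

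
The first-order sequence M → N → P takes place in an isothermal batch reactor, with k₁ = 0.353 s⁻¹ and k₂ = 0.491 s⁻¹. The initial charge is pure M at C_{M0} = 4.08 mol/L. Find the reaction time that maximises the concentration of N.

For first-order series the maximum of C_N occurs at t_opt = ln(k₂/k₁)/(k₂−k₁).
= ln(0.491/0.353)/(0.491−0.353) = ln(1.391)/0.1380 = 0.3300/0.1380 = 2.39 s.

2.39 s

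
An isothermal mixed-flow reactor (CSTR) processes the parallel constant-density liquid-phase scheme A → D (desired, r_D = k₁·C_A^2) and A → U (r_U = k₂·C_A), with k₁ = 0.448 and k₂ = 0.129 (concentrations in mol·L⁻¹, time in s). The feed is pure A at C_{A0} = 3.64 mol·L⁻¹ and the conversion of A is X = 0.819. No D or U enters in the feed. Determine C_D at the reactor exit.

Exit C_A = C_{A0}(1−X) = 3.64×0.181 = 0.6588 mol·L⁻¹.
Rates in a CSTR are evaluated at the outlet concentration: r_D = 0.448×0.6588^2 = 0.1945, r_U = 0.129×0.6588 = 0.08499.
Fraction of consumed A going to D: r_D/(r_D+r_U) = 0.6959.
C_D = 0.6959·C_{A0}·X = 0.6959×3.64×0.819 = 2.07 mol·L⁻¹.

2.07 mol·L⁻¹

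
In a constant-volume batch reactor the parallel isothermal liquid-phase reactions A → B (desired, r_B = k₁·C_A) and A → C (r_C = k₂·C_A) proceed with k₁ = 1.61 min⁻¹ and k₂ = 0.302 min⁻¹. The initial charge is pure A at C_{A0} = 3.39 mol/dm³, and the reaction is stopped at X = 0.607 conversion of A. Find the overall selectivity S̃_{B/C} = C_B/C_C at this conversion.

C_A = C_{A0}(1−X) = 1.332 mol/dm³.
Both paths are first order in A, so the instantaneous fraction to B is constant: dC_B/d(−C_A) = k₁/(k₁+k₂) = 0.8421.
C_B = 0.8421·(C_{A0}−C_A) = 0.8421×2.058 = 1.73 mol/dm³.
C_C = (C_{A0}−C_A)−C_B = 0.3250 mol/dm³; S̃_{B/C} = 1.733/0.3250 = 5.33.

5.33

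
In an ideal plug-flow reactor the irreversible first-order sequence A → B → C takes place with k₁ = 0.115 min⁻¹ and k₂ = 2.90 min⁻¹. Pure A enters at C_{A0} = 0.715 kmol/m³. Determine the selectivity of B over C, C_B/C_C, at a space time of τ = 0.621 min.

0.848

The intermediate concentration in a first-order A→B→C sequence is C_B = k₁C_{A0}(e^(−k₁τ) − e^(−k₂τ))/(k₂−k₁).
e^(−k₁τ) = e^(−0.115×0.621) = e^(−0.07142) = 0.9311; e^(−k₂τ) = e^(−1.801) = 0.1652.
C_B = 0.115×0.715/(2.90−0.115) × (0.9311−0.1652) = 0.02952×0.7659 = 0.02261 kmol/m³.
C_A = C_{A0}e^(−k₁τ) = 0.6657 kmol/m³, so C_C = C_{A0}−C_A−C_B = 0.02667 kmol/m³; C_B/C_C = 0.848.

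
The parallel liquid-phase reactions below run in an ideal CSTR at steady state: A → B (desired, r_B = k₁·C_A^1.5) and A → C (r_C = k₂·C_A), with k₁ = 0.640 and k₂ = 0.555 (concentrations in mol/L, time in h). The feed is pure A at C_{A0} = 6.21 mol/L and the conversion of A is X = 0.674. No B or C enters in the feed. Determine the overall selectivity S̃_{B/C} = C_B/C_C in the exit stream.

1.64

Exit C_A = C_{A0}(1−X) = 6.21×0.326 = 2.024 mol/L.
Rates in a CSTR are evaluated at the outlet concentration: r_B = 0.640×2.024^1.5 = 1.844, r_C = 0.555×2.024 = 1.124.
Overall selectivity = C_B/C_C = r_Bτ/(r_Cτ) = r_B/r_C = 1.64.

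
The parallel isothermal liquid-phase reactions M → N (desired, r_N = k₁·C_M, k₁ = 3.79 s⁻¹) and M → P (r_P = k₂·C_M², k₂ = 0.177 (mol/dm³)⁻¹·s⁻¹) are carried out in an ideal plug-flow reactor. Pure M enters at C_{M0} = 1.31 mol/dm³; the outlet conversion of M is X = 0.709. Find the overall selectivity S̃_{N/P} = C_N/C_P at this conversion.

25.4

C_M = C_{M0}(1−X) = 0.3812 mol/dm³.
Along a PFR/batch, dC_N/dC_M = −r_N/(r_N+r_P) = −k₁/(k₁+k₂·C_M).
Integrating from C_{M0} to C_M: C_N = (3.79/0.177)·ln[(3.79+0.177·1.31)/(3.79+0.177·0.381)] = 21.41·ln(4.022/3.857) = 0.8936 mol/dm³.
C_P = (C_{M0}−C_M)−C_N = 0.03516 mol/dm³; S̃_{N/P} = 0.8936/0.03516 = 25.4.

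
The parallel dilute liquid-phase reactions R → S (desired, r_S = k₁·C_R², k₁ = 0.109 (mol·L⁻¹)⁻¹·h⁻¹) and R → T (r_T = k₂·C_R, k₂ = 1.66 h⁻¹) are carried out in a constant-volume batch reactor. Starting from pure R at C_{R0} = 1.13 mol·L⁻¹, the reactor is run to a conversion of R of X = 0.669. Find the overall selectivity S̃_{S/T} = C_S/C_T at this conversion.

0.0492

C_R = C_{R0}(1−X) = 0.3740 mol·L⁻¹.
Along a PFR/batch, dC_T/dC_R = −r_T/(r_S+r_T) = −k₂/(k₂+k₁·C_R).
Integrating from C_{R0} to C_R: C_T = (1.66/0.109)·ln[(1.66+0.109·1.13)/(1.66+0.109·0.374)] = 15.23·ln(1.783/1.701) = 0.7205 mol·L⁻¹.
Then C_S = (C_{R0}−C_R) − C_T = 0.7560 − 0.7205 = 0.03544 mol·L⁻¹.
S̃_{S/T} = C_S/C_T = 0.03544/0.7205 = 0.0492.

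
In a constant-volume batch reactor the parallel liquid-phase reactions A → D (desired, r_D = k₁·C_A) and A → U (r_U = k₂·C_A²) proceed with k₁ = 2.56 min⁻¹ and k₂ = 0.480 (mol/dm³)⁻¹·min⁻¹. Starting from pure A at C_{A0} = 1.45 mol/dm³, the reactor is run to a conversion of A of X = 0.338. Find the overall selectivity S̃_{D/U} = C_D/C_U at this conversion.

4.44

C_A = C_{A0}(1−X) = 0.9599 mol/dm³.
Along a PFR/batch, dC_D/dC_A = −r_D/(r_D+r_U) = −k₁/(k₁+k₂·C_A).
Integrating from C_{A0} to C_A: C_D = (2.56/0.480)·ln[(2.56+0.480·1.45)/(2.56+0.480·0.960)] = 5.333·ln(3.256/3.021) = 0.4000 mol/dm³.
C_U = (C_{A0}−C_A)−C_D = 0.09013 mol/dm³; S̃_{D/U} = 0.4000/0.09013 = 4.44.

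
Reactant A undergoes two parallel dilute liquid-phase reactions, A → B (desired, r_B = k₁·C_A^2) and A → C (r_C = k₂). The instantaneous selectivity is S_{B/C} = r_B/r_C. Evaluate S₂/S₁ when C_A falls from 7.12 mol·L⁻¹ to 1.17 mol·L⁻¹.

S_{B/C} = (k₁/k₂)·C_A^2, so S₂/S₁ = (C_{A,2}/C_{A,1})^2.
= (1.17/7.12)^2 = (0.1643)^2 = 0.0270.

0.0270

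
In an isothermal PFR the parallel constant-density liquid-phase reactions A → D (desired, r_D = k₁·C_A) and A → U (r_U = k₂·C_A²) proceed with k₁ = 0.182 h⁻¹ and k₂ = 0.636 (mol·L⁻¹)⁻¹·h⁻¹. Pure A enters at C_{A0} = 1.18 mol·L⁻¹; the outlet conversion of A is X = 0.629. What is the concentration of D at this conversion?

0.202 mol·L⁻¹

C_A = C_{A0}(1−X) = 0.4378 mol·L⁻¹.
Along a PFR/batch, dC_D/dC_A = −r_D/(r_D+r_U) = −k₁/(k₁+k₂·C_A).
Integrating from C_{A0} to C_A: C_D = (0.182/0.636)·ln[(0.182+0.636·1.18)/(0.182+0.636·0.438)] = 0.2862·ln(0.9325/0.4604) = 0.2019 mol·L⁻¹.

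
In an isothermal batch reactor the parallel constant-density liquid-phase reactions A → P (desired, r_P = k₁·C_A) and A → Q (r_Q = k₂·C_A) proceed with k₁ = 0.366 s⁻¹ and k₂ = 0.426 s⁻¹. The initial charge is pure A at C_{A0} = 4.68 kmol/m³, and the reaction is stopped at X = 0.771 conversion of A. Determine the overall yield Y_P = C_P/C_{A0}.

C_A = C_{A0}(1−X) = 1.072 kmol/m³.
Both paths are first order in A, so the instantaneous fraction to P is constant: dC_P/d(−C_A) = k₁/(k₁+k₂) = 0.4621.
C_P = 0.4621·(C_{A0}−C_A) = 0.4621×3.608 = 1.67 kmol/m³.
Y_P = C_P/C_{A0} = 1.667/4.68 = 0.356.

0.356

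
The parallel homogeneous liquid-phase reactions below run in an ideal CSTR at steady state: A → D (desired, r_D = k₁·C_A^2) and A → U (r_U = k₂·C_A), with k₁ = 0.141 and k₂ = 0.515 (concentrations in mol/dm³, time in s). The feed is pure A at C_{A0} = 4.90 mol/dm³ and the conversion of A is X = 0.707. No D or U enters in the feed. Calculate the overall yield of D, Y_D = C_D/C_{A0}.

0.199

Exit C_A = C_{A0}(1−X) = 4.90×0.293 = 1.436 mol/dm³.
Rates in a CSTR are evaluated at the outlet concentration: r_D = 0.141×1.436^2 = 0.2906, r_U = 0.515×1.436 = 0.7394.
Fraction of consumed A going to D: r_D/(r_D+r_U) = 0.2822.
C_D = 0.2822·C_{A0}·X = 0.2822×4.90×0.707 = 0.977 mol/dm³; Y_D = C_D/C_{A0} = 0.199.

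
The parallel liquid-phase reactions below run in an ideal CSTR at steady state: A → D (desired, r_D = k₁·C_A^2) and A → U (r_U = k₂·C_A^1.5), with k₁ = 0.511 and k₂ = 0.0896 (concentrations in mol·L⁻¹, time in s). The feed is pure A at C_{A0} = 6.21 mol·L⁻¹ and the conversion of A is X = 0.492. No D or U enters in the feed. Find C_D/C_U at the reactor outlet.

10.1

Exit C_A = C_{A0}(1−X) = 6.21×0.508 = 3.155 mol·L⁻¹.
A CSTR operates uniformly at the exit composition, giving r_D = 5.085 and r_U = 0.5020 (each k·C_A^n at C_A = 3.155).
Overall selectivity = C_D/C_U = r_Dτ/(r_Uτ) = r_D/r_U = 10.1.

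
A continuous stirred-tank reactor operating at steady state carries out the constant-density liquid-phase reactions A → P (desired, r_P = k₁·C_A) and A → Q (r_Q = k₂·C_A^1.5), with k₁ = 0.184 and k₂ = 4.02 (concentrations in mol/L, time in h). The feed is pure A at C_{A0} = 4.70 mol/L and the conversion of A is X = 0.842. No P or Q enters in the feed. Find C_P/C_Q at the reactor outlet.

0.0531

Exit C_A = C_{A0}(1−X) = 4.70×0.158 = 0.7426 mol/L.
A CSTR operates uniformly at the exit composition, giving r_P = 0.1366 and r_Q = 2.573 (each k·C_A^n at C_A = 0.7426).
Overall selectivity = C_P/C_Q = r_Pτ/(r_Qτ) = r_P/r_Q = 0.0531.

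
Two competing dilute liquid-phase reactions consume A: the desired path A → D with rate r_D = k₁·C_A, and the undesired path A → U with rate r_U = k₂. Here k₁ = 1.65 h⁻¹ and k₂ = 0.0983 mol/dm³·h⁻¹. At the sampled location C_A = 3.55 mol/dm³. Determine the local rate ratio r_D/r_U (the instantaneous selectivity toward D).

59.6

S_{D/U} = r_D/r_U = (k₁·C_A)/(k₂) = (k₁/k₂)·C_A.
= (1.65×3.550) / (0.0983) = 5.857/0.09830 = 59.6.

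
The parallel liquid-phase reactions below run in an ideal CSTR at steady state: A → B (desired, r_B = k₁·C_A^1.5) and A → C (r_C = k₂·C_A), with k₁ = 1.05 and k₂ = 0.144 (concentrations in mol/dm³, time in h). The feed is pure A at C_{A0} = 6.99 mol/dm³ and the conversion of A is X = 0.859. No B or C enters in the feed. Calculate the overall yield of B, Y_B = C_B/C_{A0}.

Exit C_A = C_{A0}(1−X) = 6.99×0.141 = 0.9856 mol/dm³.
Rates in a CSTR are evaluated at the outlet concentration: r_B = 1.05×0.9856^1.5 = 1.027, r_C = 0.144×0.9856 = 0.1419.
Fraction of consumed A going to B: r_B/(r_B+r_C) = 0.8786.
C_B = 0.8786·C_{A0}·X = 0.8786×6.99×0.859 = 5.28 mol/dm³; Y_B = C_B/C_{A0} = 0.755.

0.755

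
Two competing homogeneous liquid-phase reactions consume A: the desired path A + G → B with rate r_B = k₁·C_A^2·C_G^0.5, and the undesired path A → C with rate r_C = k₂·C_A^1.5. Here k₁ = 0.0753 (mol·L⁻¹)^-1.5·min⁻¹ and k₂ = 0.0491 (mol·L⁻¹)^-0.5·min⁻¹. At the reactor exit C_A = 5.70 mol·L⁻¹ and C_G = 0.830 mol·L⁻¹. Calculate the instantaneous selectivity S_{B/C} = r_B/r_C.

3.34

S_{B/C} = r_B/r_C = (k₁·C_A^2·C_G^0.5)/(k₂·C_A^1.5) = (k₁/k₂)·C_A^0.5·C_G^0.5.
= (0.0753×5.700^2×0.8300^0.5) / (0.0491×5.700^1.5) = 2.229/0.6682 = 3.34.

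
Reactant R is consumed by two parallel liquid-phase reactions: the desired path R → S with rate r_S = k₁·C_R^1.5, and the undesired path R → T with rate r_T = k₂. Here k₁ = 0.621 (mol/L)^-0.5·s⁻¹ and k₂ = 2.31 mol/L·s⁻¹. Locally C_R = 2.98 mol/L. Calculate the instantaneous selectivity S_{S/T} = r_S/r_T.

1.38

S_{S/T} = r_S/r_T = (k₁·C_R^1.5)/(k₂) = (k₁/k₂)·C_R^1.5.
= (0.621×2.980^1.5) / (2.31) = 3.195/2.310 = 1.38.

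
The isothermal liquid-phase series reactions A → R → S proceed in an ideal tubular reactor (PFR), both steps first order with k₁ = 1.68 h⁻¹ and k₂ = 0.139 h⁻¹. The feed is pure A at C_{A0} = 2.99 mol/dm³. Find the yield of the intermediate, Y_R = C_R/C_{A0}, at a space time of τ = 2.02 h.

0.787

Solving the coupled first-order balances gives C_R(τ) = [k₁/(k₂−k₁)]·C_{A0}·(e^(−k₁τ) − e^(−k₂τ)).
e^(−k₁τ) = e^(−1.68×2.02) = e^(−3.394) = 0.03359; e^(−k₂τ) = e^(−0.2808) = 0.7552.
C_R = 1.68×2.99/(0.139−1.68) × (0.03359−0.7552) = (-3.260)×(-0.7216) = 2.352 mol/dm³.
Y_R = C_R/C_{A0} = 2.352/2.99 = 0.787.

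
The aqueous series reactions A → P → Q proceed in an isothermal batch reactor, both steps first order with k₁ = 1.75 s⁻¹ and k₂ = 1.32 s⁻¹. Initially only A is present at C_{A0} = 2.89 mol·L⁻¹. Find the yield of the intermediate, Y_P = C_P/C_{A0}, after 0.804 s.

0.412

For first-order series with pure A initially, C_P(t) = k₁C_{A0}/(k₂−k₁)·(e^(−k₁t) − e^(−k₂t)).
e^(−k₁t) = e^(−1.75×0.804) = e^(−1.407) = 0.2449; e^(−k₂t) = e^(−1.061) = 0.3460.
C_P = 1.75×2.89/(1.32−1.75) × (0.2449−0.3460) = (-11.76)×(-0.1011) = 1.190 mol·L⁻¹.
Y_P = C_P/C_{A0} = 1.190/2.89 = 0.412.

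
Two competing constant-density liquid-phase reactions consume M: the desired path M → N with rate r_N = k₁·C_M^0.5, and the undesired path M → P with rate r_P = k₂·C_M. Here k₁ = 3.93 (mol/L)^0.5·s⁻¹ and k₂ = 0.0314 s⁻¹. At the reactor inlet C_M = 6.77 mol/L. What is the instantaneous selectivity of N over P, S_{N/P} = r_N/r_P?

48.1

S_{N/P} = r_N/r_P = (k₁·C_M^0.5)/(k₂·C_M) = (k₁/k₂)·C_M^-0.5.
= (3.93×6.770^0.5) / (0.0314×6.770) = 10.23/0.2126 = 48.1.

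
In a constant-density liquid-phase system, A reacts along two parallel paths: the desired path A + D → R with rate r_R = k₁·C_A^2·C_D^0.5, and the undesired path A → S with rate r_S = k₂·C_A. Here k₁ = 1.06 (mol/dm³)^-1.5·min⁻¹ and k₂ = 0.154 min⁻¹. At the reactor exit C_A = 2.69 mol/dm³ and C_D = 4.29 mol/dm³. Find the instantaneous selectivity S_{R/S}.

38.4

S_{R/S} = r_R/r_S = (k₁·C_A^2·C_D^0.5)/(k₂·C_A) = (k₁/k₂)·C_A·C_D^0.5.
= (1.06×2.690^2×4.290^0.5) / (0.154×2.690) = 15.89/0.4143 = 38.4.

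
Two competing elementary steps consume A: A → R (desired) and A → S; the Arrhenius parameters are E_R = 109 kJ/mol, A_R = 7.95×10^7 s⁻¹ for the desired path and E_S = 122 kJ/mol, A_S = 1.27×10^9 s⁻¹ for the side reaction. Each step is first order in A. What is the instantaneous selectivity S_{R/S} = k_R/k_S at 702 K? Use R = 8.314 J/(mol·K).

k_R/k_S = (A_R/A_S)·exp[−(E_R−E_S)/(RT)] = (A_R/A_S)·exp[(E_S−E_R)/(RT)].
(E_S−E_R)/(RT) = (122−109)×10³/(8.314×702) = 13000/5836 = 2.227.
k_R/k_S = (7.95×10^7/1.27×10^9)·exp(2.227) = 0.06260 × 9.276 = 0.581.
Since E_R < E_S, lowering the temperature improves selectivity toward R.

0.581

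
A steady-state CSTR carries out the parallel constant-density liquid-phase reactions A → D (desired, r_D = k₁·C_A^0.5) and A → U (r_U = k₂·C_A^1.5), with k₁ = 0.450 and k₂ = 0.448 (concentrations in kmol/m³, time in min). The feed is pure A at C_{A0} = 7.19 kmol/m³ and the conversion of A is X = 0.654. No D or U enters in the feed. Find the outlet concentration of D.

Exit C_A = C_{A0}(1−X) = 7.19×0.346 = 2.488 kmol/m³.
In a CSTR the entire volume is at exit conditions, so r_D = 0.450×2.488^0.5 = 0.7098 and r_U = 0.448×2.488^1.5 = 1.758.
Fraction of consumed A going to D: r_D/(r_D+r_U) = 0.2876.
C_D = 0.2876·C_{A0}·X = 0.2876×7.19×0.654 = 1.35 kmol/m³.

1.35 kmol/m³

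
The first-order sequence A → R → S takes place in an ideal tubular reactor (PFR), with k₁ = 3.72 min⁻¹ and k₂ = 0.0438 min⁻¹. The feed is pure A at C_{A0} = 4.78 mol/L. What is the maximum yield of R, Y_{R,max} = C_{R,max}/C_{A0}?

0.948

Evaluating C_R at τ_opt = ln(k₂/k₁)/(k₂−k₁) gives C_{R,max}/C_{A0} = (k₁/k₂)^[k₂/(k₂−k₁)].
= (3.72/0.0438)^(0.0438/(0.0438−3.72)) = (84.93)^(-0.01191) = 0.9485.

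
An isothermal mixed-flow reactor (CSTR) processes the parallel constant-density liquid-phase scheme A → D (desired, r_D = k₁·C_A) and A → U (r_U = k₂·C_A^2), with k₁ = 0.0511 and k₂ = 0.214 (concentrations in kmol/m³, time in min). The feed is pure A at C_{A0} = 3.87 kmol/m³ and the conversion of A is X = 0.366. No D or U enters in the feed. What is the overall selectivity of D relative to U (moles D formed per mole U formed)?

0.0973

Exit C_A = C_{A0}(1−X) = 3.87×0.634 = 2.454 kmol/m³.
A CSTR operates uniformly at the exit composition, giving r_D = 0.1254 and r_U = 1.288 (each k·C_A^n at C_A = 2.454).
Overall selectivity = C_D/C_U = r_Dτ/(r_Uτ) = r_D/r_U = 0.0973.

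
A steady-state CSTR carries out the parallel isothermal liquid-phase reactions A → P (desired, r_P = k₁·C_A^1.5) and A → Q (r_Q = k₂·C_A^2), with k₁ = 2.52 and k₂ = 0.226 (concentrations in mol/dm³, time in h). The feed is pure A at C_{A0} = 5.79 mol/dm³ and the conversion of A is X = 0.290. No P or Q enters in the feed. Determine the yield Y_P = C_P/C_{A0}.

Exit C_A = C_{A0}(1−X) = 5.79×0.710 = 4.111 mol/dm³.
In a CSTR the entire volume is at exit conditions, so r_P = 2.52×4.111^1.5 = 21.00 and r_Q = 0.226×4.111^2 = 3.819.
Fraction of consumed A going to P: r_P/(r_P+r_Q) = 0.8461.
C_P = 0.8461·C_{A0}·X = 0.8461×5.79×0.290 = 1.42 mol/dm³; Y_P = C_P/C_{A0} = 0.245.

0.245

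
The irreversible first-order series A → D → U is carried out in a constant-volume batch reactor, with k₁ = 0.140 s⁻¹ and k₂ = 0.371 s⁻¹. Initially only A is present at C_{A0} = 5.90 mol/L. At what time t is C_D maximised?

4.22 s

Setting dC_D/dt = 0 gives t_opt = ln(k₂/k₁)/(k₂−k₁).
= ln(0.371/0.140)/(0.371−0.140) = ln(2.650)/0.2310 = 0.9746/0.2310 = 4.22 s.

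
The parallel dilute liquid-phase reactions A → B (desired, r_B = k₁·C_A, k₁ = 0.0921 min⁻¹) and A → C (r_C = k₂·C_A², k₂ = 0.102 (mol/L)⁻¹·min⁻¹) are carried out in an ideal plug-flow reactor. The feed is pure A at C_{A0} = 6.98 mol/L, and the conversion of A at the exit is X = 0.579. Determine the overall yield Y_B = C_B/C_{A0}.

0.0930

C_A = C_{A0}(1−X) = 2.939 mol/L.
Along a PFR/batch, dC_B/dC_A = −r_B/(r_B+r_C) = −k₁/(k₁+k₂·C_A).
Integrating from C_{A0} to C_A: C_B = (0.0921/0.102)·ln[(0.0921+0.102·6.98)/(0.0921+0.102·2.94)] = 0.9029·ln(0.8041/0.3918) = 0.6491 mol/L.
Y_B = C_B/C_{A0} = 0.6491/6.98 = 0.0930.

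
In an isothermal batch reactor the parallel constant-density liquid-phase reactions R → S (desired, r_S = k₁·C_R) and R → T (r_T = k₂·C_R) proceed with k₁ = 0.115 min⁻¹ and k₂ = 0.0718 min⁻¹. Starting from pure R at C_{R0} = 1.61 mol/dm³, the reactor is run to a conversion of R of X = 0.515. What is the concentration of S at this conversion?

0.510 mol/dm³

C_R = C_{R0}(1−X) = 0.7809 mol/dm³.
Both paths are first order in R, so the instantaneous fraction to S is constant: dC_S/d(−C_R) = k₁/(k₁+k₂) = 0.6156.
C_S = 0.6156·(C_{R0}−C_R) = 0.6156×0.8292 = 0.510 mol/dm³.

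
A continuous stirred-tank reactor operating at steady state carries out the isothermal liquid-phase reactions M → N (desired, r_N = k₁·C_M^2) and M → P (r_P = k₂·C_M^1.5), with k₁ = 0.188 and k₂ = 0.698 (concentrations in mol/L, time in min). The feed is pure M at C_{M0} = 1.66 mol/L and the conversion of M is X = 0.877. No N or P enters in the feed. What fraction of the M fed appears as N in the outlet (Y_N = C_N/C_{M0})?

0.0952

Exit C_M = C_{M0}(1−X) = 1.66×0.123 = 0.2042 mol/L.
In a CSTR the entire volume is at exit conditions, so r_N = 0.188×0.2042^2 = 0.007838 and r_P = 0.698×0.2042^1.5 = 0.06440.
Fraction of consumed M going to N: r_N/(r_N+r_P) = 0.1085.
C_N = 0.1085·C_{M0}·X = 0.1085×1.66×0.877 = 0.158 mol/L; Y_N = C_N/C_{M0} = 0.0952.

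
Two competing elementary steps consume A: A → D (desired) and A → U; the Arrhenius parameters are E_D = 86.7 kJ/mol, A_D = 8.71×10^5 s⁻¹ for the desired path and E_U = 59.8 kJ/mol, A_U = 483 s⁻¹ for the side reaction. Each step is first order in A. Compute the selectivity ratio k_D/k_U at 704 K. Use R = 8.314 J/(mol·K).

18.2

Since both paths have the same order in A, the concentration cancels and S_{D/U} = k_D/k_U = (A_D/A_U)·exp[(E_U−E_D)/(RT)].
(E_U−E_D)/(RT) = (59.8−86.7)×10³/(8.314×704) = -26900/5853 = -4.596.
k_D/k_U = (8.71×10^5/483)·exp(-4.596) = 1803 × 0.01009 = 18.2.
Since E_D > E_U, raising the temperature improves selectivity toward D.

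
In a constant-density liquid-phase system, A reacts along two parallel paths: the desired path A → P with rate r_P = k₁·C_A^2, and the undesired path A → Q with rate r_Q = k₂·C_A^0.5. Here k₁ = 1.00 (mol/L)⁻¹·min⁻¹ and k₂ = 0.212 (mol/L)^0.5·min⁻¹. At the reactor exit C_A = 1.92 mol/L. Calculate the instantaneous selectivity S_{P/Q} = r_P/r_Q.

S_{P/Q} = r_P/r_Q = (k₁·C_A^2)/(k₂·C_A^0.5) = (k₁/k₂)·C_A^1.5.
= (1.00×1.920^2) / (0.212×1.920^0.5) = 3.686/0.2938 = 12.5.

12.5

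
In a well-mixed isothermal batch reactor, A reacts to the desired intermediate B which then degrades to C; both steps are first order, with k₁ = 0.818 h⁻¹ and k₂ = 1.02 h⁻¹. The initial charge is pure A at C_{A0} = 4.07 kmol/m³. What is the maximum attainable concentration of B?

1.34 kmol/m³

For a first-order series the maximum intermediate yield is C_{B,max}/C_{A0} = (k₁/k₂)^[k₂/(k₂−k₁)].
= (0.818/1.02)^(1.02/(1.02−0.818)) = (0.8020)^(5.050) = 0.3281.
C_{B,max} = 0.3281×4.07 = 1.34 kmol/m³.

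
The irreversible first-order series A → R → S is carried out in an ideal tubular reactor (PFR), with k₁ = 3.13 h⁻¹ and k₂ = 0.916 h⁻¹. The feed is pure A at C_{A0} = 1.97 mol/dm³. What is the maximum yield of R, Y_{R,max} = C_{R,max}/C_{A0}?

0.601

For a first-order series the maximum intermediate yield is C_{R,max}/C_{A0} = (k₁/k₂)^[k₂/(k₂−k₁)].
= (3.13/0.916)^(0.916/(0.916−3.13)) = (3.417)^(-0.4137) = 0.6015.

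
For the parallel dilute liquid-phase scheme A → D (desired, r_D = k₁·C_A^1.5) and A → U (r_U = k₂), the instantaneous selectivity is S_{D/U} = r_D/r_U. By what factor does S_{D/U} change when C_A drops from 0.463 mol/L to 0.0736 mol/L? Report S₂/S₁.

S_{D/U} = (k₁/k₂)·C_A^1.5, so S₂/S₁ = (C_{A,2}/C_{A,1})^1.5.
= (0.0736/0.463)^1.5 = (0.1590)^1.5 = 0.0634.
Selectivity toward D falls as C_A falls — high-concentration operation is favoured.

0.0634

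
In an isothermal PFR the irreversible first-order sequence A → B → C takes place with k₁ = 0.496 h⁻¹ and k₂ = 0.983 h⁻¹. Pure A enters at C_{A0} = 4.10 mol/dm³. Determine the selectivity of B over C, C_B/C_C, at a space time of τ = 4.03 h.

0.159

For first-order series with pure A initially, C_B(τ) = k₁C_{A0}/(k₂−k₁)·(e^(−k₁τ) − e^(−k₂τ)).
e^(−k₁τ) = e^(−0.496×4.03) = e^(−1.999) = 0.1355; e^(−k₂τ) = e^(−3.961) = 0.01903.
C_B = 0.496×4.10/(0.983−0.496) × (0.1355−0.01903) = 4.176×0.1165 = 0.4863 mol/dm³.
C_A = C_{A0}e^(−k₁τ) = 0.5555 mol/dm³, so C_C = C_{A0}−C_A−C_B = 3.058 mol/dm³; C_B/C_C = 0.159.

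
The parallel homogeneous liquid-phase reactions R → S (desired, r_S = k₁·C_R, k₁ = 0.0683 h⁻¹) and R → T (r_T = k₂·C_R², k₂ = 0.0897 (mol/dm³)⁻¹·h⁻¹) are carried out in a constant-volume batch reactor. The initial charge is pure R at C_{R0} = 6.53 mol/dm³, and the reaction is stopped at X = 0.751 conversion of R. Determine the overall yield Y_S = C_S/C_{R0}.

0.130

C_R = C_{R0}(1−X) = 1.626 mol/dm³.
Along a PFR/batch, dC_S/dC_R = −r_S/(r_S+r_T) = −k₁/(k₁+k₂·C_R).
Integrating from C_{R0} to C_R: C_S = (0.0683/0.0897)·ln[(0.0683+0.0897·6.53)/(0.0683+0.0897·1.63)] = 0.7614·ln(0.6540/0.2141) = 0.8501 mol/dm³.
Y_S = C_S/C_{R0} = 0.8501/6.53 = 0.130.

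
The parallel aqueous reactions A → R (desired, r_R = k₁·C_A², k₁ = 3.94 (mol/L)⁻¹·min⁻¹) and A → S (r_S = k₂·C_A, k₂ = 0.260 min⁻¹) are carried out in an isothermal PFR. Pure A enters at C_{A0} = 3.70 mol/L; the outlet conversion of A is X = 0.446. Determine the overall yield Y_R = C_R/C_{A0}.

0.436

C_A = C_{A0}(1−X) = 2.050 mol/L.
Along a PFR/batch, dC_S/dC_A = −r_S/(r_R+r_S) = −k₂/(k₂+k₁·C_A).
Integrating from C_{A0} to C_A: C_S = (0.260/3.94)·ln[(0.260+3.94·3.70)/(0.260+3.94·2.05)] = 0.06599·ln(14.84/8.336) = 0.03805 mol/L.
Then C_R = (C_{A0}−C_A) − C_S = 1.650 − 0.03805 = 1.612 mol/L.
Y_R = C_R/C_{A0} = 1.612/3.70 = 0.436.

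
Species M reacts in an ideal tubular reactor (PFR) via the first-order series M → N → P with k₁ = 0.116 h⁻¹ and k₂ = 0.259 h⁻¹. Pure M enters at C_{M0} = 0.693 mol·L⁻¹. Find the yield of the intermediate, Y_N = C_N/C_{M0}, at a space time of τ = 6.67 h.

0.230

For first-order series with pure M initially, C_N(τ) = k₁C_{M0}/(k₂−k₁)·(e^(−k₁τ) − e^(−k₂τ)).
e^(−k₁τ) = e^(−0.116×6.67) = e^(−0.7737) = 0.4613; e^(−k₂τ) = e^(−1.728) = 0.1777.
C_N = 0.116×0.693/(0.259−0.116) × (0.4613−0.1777) = 0.5622×0.2836 = 0.1594 mol·L⁻¹.
Y_N = C_N/C_{M0} = 0.1594/0.693 = 0.230.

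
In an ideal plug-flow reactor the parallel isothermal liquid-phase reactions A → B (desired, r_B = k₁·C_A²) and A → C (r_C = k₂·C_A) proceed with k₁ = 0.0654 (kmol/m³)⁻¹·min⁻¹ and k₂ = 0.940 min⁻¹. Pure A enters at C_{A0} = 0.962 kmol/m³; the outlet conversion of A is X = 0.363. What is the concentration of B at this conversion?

C_A = C_{A0}(1−X) = 0.6128 kmol/m³.
Along a PFR/batch, dC_C/dC_A = −r_C/(r_B+r_C) = −k₂/(k₂+k₁·C_A).
Integrating from C_{A0} to C_A: C_C = (0.940/0.0654)·ln[(0.940+0.0654·0.962)/(0.940+0.0654·0.613)] = 14.37·ln(1.003/0.9801) = 0.3311 kmol/m³.
Then C_B = (C_{A0}−C_A) − C_C = 0.3492 − 0.3311 = 0.01812 kmol/m³.

0.0181 kmol/m³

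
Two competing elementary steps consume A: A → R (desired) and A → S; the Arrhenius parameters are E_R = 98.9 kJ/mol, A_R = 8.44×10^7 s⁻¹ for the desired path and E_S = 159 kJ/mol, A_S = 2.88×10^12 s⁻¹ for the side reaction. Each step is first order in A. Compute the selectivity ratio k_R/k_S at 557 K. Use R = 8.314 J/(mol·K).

12.7

k_R/k_S = (A_R/A_S)·exp[−(E_R−E_S)/(RT)] = (A_R/A_S)·exp[(E_S−E_R)/(RT)].
(E_S−E_R)/(RT) = (159−98.9)×10³/(8.314×557) = 60100/4631 = 12.98.
k_R/k_S = (8.44×10^7/2.88×10^12)·exp(12.98) = 2.931×10^-5 × 4.328×10^5 = 12.7.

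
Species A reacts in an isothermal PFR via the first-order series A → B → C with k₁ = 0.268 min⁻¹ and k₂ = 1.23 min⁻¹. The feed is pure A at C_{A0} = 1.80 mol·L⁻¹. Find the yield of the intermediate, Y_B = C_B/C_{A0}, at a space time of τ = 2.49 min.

0.130

Solving the coupled first-order balances gives C_B(τ) = [k₁/(k₂−k₁)]·C_{A0}·(e^(−k₁τ) − e^(−k₂τ)).
e^(−k₁τ) = e^(−0.268×2.49) = e^(−0.6673) = 0.5131; e^(−k₂τ) = e^(−3.063) = 0.04676.
C_B = 0.268×1.80/(1.23−0.268) × (0.5131−0.04676) = 0.5015×0.4663 = 0.2338 mol·L⁻¹.
Y_B = C_B/C_{A0} = 0.2338/1.80 = 0.130.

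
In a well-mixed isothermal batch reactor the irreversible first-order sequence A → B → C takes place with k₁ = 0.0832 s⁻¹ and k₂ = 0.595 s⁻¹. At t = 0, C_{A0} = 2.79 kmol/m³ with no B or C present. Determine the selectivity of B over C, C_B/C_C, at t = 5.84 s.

0.328

For first-order series with pure A initially, C_B(t) = k₁C_{A0}/(k₂−k₁)·(e^(−k₁t) − e^(−k₂t)).
e^(−k₁t) = e^(−0.0832×5.84) = e^(−0.4859) = 0.6152; e^(−k₂t) = e^(−3.475) = 0.03097.
C_B = 0.0832×2.79/(0.595−0.0832) × (0.6152−0.03097) = 0.4536×0.5842 = 0.2650 kmol/m³.
C_A = C_{A0}e^(−k₁t) = 1.716 kmol/m³, so C_C = C_{A0}−C_A−C_B = 0.8088 kmol/m³; C_B/C_C = 0.328.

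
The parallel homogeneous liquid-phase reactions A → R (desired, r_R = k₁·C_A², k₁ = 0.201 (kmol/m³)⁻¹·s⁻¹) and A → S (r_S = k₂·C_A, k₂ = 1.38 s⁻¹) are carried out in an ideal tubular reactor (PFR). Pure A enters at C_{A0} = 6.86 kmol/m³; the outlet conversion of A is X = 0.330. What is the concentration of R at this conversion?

C_A = C_{A0}(1−X) = 4.596 kmol/m³.
Along a PFR/batch, dC_S/dC_A = −r_S/(r_R+r_S) = −k₂/(k₂+k₁·C_A).
Integrating from C_{A0} to C_A: C_S = (1.38/0.201)·ln[(1.38+0.201·6.86)/(1.38+0.201·4.60)] = 6.866·ln(2.759/2.304) = 1.237 kmol/m³.
Then C_R = (C_{A0}−C_A) − C_S = 2.264 − 1.237 = 1.026 kmol/m³.

1.03 kmol/m³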